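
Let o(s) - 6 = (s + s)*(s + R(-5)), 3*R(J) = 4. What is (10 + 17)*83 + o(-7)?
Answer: 6979/3 ≈ 2326.3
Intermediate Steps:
R(J) = 4/3 (R(J) = (⅓)*4 = 4/3)
o(s) = 6 + 2*s*(4/3 + s) (o(s) = 6 + (s + s)*(s + 4/3) = 6 + (2*s)*(4/3 + s) = 6 + 2*s*(4/3 + s))
(10 + 17)*83 + o(-7) = (10 + 17)*83 + (6 + 2*(-7)² + (8/3)*(-7)) = 27*83 + (6 + 2*49 - 56/3) = 2241 + (6 + 98 - 56/3) = 2241 + 256/3 = 6979/3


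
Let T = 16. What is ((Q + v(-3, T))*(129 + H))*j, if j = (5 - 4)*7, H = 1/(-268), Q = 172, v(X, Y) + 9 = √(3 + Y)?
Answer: 39445511/268 + 241997*√19/268 ≈ 1.5112e+5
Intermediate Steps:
v(X, Y) = -9 + √(3 + Y)
H = -1/268 ≈ -0.0037313
j = 7 (j = 1*7 = 7)
((Q + v(-3, T))*(129 + H))*j = ((172 + (-9 + √(3 + 16)))*(129 - 1/268))*7 = ((172 + (-9 + √19))*(34571/268))*7 = ((163 + √19)*(34571/268))*7 = (5635073/268 + 34571*√19/268)*7 = 39445511/268 + 241997*√19/268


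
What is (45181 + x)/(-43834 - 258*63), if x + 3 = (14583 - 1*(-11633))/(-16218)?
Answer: -183167647/243626796 ≈ -0.75184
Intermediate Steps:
x = -37435/8109 (x = -3 + (14583 - 1*(-11633))/(-16218) = -3 + (14583 + 11633)*(-1/16218) = -3 + 26216*(-1/16218) = -3 - 13108/8109 = -37435/8109 ≈ -4.6165)
(45181 + x)/(-43834 - 258*63) = (45181 - 37435/8109)/(-43834 - 258*63) = 366335294/(8109*(-43834 - 16254)) = (366335294/8109)/(-60088) = (366335294/8109)*(-1/60088) = -183167647/243626796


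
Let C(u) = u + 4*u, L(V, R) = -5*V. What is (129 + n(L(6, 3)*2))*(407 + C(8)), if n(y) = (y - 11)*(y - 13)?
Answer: 2374464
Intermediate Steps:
n(y) = (-13 + y)*(-11 + y) (n(y) = (-11 + y)*(-13 + y) = (-13 + y)*(-11 + y))
C(u) = 5*u
(129 + n(L(6, 3)*2))*(407 + C(8)) = (129 + (143 + (-5*6*2)² - 24*(-5*6)*2))*(407 + 5*8) = (129 + (143 + (-30*2)² - (-720)*2))*(407 + 40) = (129 + (143 + (-60)² - 24*(-60)))*447 = (129 + (143 + 3600 + 1440))*447 = (129 + 5183)*447 = 5312*447 = 2374464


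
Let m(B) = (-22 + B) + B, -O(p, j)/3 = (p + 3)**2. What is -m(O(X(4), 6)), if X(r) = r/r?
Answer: 118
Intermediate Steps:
X(r) = 1
O(p, j) = -3*(3 + p)**2 (O(p, j) = -3*(p + 3)**2 = -3*(3 + p)**2)
m(B) = -22 + 2*B
-m(O(X(4), 6)) = -(-22 + 2*(-3*(3 + 1)**2)) = -(-22 + 2*(-3*4**2)) = -(-22 + 2*(-3*16)) = -(-22 + 2*(-48)) = -(-22 - 96) = -1*(-118) = 118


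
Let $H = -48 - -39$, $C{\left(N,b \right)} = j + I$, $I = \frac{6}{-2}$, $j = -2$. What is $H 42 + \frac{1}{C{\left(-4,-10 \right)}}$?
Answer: $- \frac{1891}{5} \approx -378.2$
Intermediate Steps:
$I = -3$ ($I = 6 \left(- \frac{1}{2}\right) = -3$)
$C{\left(N,b \right)} = -5$ ($C{\left(N,b \right)} = -2 - 3 = -5$)
$H = -9$ ($H = -48 + 39 = -9$)
$H 42 + \frac{1}{C{\left(-4,-10 \right)}} = \left(-9\right) 42 + \frac{1}{-5} = -378 - \frac{1}{5} = - \frac{1891}{5}$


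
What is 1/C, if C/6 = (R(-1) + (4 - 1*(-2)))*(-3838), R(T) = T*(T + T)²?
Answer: -1/46056 ≈ -2.1713e-5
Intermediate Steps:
R(T) = 4*T³ (R(T) = T*(2*T)² = T*(4*T²) = 4*T³)
C = -46056 (C = 6*((4*(-1)³ + (4 - 1*(-2)))*(-3838)) = 6*((4*(-1) + (4 + 2))*(-3838)) = 6*((-4 + 6)*(-3838)) = 6*(2*(-3838)) = 6*(-7676) = -46056)
1/C = 1/(-46056) = -1/46056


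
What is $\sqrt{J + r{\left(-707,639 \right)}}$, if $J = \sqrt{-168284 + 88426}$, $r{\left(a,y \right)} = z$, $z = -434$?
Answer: $\sqrt{-434 + i \sqrt{79858}} \approx 6.4766 + 21.816 i$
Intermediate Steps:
$r{\left(a,y \right)} = -434$
$J = i \sqrt{79858}$ ($J = \sqrt{-79858} = i \sqrt{79858} \approx 282.59 i$)
$\sqrt{J + r{\left(-707,639 \right)}} = \sqrt{i \sqrt{79858} - 434} = \sqrt{-434 + i \sqrt{79858}}$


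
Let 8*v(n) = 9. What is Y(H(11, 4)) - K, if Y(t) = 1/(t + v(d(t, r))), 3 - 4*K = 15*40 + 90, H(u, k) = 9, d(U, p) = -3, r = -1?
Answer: 55679/324 ≈ 171.85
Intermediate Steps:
v(n) = 9/8 (v(n) = (⅛)*9 = 9/8)
K = -687/4 (K = ¾ - (15*40 + 90)/4 = ¾ - (600 + 90)/4 = ¾ - ¼*690 = ¾ - 345/2 = -687/4 ≈ -171.75)
Y(t) = 1/(9/8 + t) (Y(t) = 1/(t + 9/8) = 1/(9/8 + t))
Y(H(11, 4)) - K = 8/(9 + 8*9) - 1*(-687/4) = 8/(9 + 72) + 687/4 = 8/81 + 687/4 = 55679/324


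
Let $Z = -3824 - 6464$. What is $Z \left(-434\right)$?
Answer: $4464992$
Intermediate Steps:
$Z = -10288$
$Z \left(-434\right) = \left(-10288\right) \left(-434\right) = 4464992$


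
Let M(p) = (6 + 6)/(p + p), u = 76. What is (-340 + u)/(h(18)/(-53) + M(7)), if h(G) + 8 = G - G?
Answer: -4452/17 ≈ -261.88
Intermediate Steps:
h(G) = -8 (h(G) = -8 + (G - G) = -8 + 0 = -8)
M(p) = 6/p (M(p) = 12/((2*p)) = 12*(1/(2*p)) = 6/p)
(-340 + u)/(h(18)/(-53) + M(7)) = (-340 + 76)/(-8/(-53) + 6/7) = -264/(-8*(-1/53) + 6*(1/7)) = -264/(8/53 + 6/7) = -264/374/371 = -264*371/374 = -4452/17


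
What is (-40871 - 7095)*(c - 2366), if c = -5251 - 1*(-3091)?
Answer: 217094116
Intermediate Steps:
c = -2160 (c = -5251 + 3091 = -2160)
(-40871 - 7095)*(c - 2366) = (-40871 - 7095)*(-2160 - 2366) = -47966*(-4526) = 217094116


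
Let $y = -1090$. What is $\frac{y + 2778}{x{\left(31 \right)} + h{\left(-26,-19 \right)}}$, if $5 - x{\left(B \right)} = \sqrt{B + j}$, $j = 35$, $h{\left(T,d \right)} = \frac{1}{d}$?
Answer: $- \frac{1507384}{7495} - \frac{304684 \sqrt{66}}{7495} \approx -531.37$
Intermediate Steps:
$x{\left(B \right)} = 5 - \sqrt{35 + B}$ ($x{\left(B \right)} = 5 - \sqrt{B + 35} = 5 - \sqrt{35 + B}$)
$\frac{y + 2778}{x{\left(31 \right)} + h{\left(-26,-19 \right)}} = \frac{-1090 + 2778}{\left(5 - \sqrt{35 + 31}\right) + \frac{1}{-19}} = \frac{1688}{\left(5 - \sqrt{66}\right) - \frac{1}{19}} = \frac{1688}{\frac{94}{19} - \sqrt{66}}$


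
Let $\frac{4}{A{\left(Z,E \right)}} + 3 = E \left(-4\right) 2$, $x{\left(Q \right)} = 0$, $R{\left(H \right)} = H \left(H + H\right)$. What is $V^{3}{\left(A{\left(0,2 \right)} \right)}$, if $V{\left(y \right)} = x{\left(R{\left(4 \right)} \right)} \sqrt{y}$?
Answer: $0$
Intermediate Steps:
$R{\left(H \right)} = 2 H^{2}$ ($R{\left(H \right)} = H 2 H = 2 H^{2}$)
$A{\left(Z,E \right)} = \frac{4}{-3 - 8 E}$ ($A{\left(Z,E \right)} = \frac{4}{-3 + E \left(-4\right) 2} = \frac{4}{-3 + - 4 E 2} = \frac{4}{-3 - 8 E}$)
$V{\left(y \right)} = 0$ ($V{\left(y \right)} = 0 \sqrt{y} = 0$)
$V^{3}{\left(A{\left(0,2 \right)} \right)} = 0^{3} = 0$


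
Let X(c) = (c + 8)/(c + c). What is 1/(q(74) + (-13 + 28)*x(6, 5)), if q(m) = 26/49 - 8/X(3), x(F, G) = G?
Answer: 539/38359 ≈ 0.014051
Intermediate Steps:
X(c) = (8 + c)/(2*c) (X(c) = (8 + c)/((2*c)) = (8 + c)*(1/(2*c)) = (8 + c)/(2*c))
q(m) = -2066/539 (q(m) = 26/49 - 8*6/(8 + 3) = 26*(1/49) - 8/((1/2)*(1/3)*11) = 26/49 - 8/11/6 = 26/49 - 8*6/11 = 26/49 - 48/11 = -2066/539)
1/(q(74) + (-13 + 28)*x(6, 5)) = 1/(-2066/539 + (-13 + 28)*5) = 1/(-2066/539 + 15*5) = 1/(-2066/539 + 75) = 1/(38359/539) = 539/38359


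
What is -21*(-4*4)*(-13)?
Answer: -4368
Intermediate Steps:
-21*(-4*4)*(-13) = -(-336)*(-13) = -21*208 = -4368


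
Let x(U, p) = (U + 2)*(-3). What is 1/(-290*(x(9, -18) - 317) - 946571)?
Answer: -1/845071 ≈ -1.1833e-6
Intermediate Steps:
x(U, p) = -6 - 3*U (x(U, p) = (2 + U)*(-3) = -6 - 3*U)
1/(-290*(x(9, -18) - 317) - 946571) = 1/(-290*((-6 - 3*9) - 317) - 946571) = 1/(-290*((-6 - 27) - 317) - 946571) = 1/(-290*(-33 - 317) - 946571) = 1/(-290*(-350) - 946571) = 1/(101500 - 946571) = 1/(-845071) = -1/845071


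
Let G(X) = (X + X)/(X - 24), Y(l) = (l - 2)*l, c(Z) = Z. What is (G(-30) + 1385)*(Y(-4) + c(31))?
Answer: 686125/9 ≈ 76236.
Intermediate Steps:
Y(l) = l*(-2 + l) (Y(l) = (-2 + l)*l = l*(-2 + l))
G(X) = 2*X/(-24 + X) (G(X) = (2*X)/(-24 + X) = 2*X/(-24 + X))
(G(-30) + 1385)*(Y(-4) + c(31)) = (2*(-30)/(-24 - 30) + 1385)*(-4*(-2 - 4) + 31) = (2*(-30)/(-54) + 1385)*(-4*(-6) + 31) = (2*(-30)*(-1/54) + 1385)*(24 + 31) = (10/9 + 1385)*55 = (12475/9)*55 = 686125/9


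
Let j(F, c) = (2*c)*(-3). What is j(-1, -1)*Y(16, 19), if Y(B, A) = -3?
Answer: -18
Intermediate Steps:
j(F, c) = -6*c
j(-1, -1)*Y(16, 19) = -6*(-1)*(-3) = 6*(-3) = -18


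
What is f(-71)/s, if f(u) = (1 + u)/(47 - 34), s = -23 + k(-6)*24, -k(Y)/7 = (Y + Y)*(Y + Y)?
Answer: 14/62959 ≈ 0.00022237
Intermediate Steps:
k(Y) = -28*Y² (k(Y) = -7*(Y + Y)*(Y + Y) = -7*2*Y*2*Y = -28*Y²)
s = -24215 (s = -23 - 28*(-6)²*24 = -23 - 28*36*24 = -23 - 1008*24 = -23 - 24192 = -24215)
f(u) = 1/13 + u/13 (f(u) = (1 + u)/13 = (1 + u)*(1/13) = 1/13 + u/13)
f(-71)/s = (1/13 + (1/13)*(-71))/(-24215) = (1/13 - 71/13)*(-1/24215) = -70/13*(-1/24215) = 14/62959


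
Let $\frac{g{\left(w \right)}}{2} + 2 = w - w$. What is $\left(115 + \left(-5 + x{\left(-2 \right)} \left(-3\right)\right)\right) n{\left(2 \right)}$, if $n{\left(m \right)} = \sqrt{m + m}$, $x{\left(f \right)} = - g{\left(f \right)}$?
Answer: $196$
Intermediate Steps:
$g{\left(w \right)} = -4$ ($g{\left(w \right)} = -4 + 2 \left(w - w\right) = -4 + 2 \cdot 0 = -4 + 0 = -4$)
$x{\left(f \right)} = 4$ ($x{\left(f \right)} = \left(-1\right) \left(-4\right) = 4$)
$n{\left(m \right)} = \sqrt{2} \sqrt{m}$ ($n{\left(m \right)} = \sqrt{2 m} = \sqrt{2} \sqrt{m}$)
$\left(115 + \left(-5 + x{\left(-2 \right)} \left(-3\right)\right)\right) n{\left(2 \right)} = \left(115 + \left(-5 + 4 \left(-3\right)\right)\right) \sqrt{2} \sqrt{2} = \left(115 - 17\right) 2 = 98 \cdot 2 = 196$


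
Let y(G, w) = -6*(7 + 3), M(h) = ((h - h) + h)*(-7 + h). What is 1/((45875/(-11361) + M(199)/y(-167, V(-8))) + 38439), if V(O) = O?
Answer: 56805/2147124596 ≈ 2.6456e-5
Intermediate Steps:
M(h) = h*(-7 + h) (M(h) = (0 + h)*(-7 + h) = h*(-7 + h))
y(G, w) = -60 (y(G, w) = -6*10 = -60)
1/((45875/(-11361) + M(199)/y(-167, V(-8))) + 38439) = 1/((45875/(-11361) + (199*(-7 + 199))/(-60)) + 38439) = 1/((45875*(-1/11361) + (199*192)*(-1/60)) + 38439) = 1/((-45875/11361 + 38208*(-1/60)) + 38439) = 1/((-45875/11361 - 3184/5) + 38439) = 1/(-36402799/56805 + 38439) = 1/(2147124596/56805) = 56805/2147124596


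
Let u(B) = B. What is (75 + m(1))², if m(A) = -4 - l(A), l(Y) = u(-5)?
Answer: 5776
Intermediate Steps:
l(Y) = -5
m(A) = 1 (m(A) = -4 - 1*(-5) = -4 + 5 = 1)
(75 + m(1))² = (75 + 1)² = 76² = 5776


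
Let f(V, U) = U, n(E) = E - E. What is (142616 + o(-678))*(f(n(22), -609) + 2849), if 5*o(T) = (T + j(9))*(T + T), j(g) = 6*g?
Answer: 698532352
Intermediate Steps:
n(E) = 0
o(T) = 2*T*(54 + T)/5 (o(T) = ((T + 6*9)*(T + T))/5 = ((T + 54)*(2*T))/5 = ((54 + T)*(2*T))/5 = (2*T*(54 + T))/5 = 2*T*(54 + T)/5)
(142616 + o(-678))*(f(n(22), -609) + 2849) = (142616 + (⅖)*(-678)*(54 - 678))*(-609 + 2849) = (142616 + (⅖)*(-678)*(-624))*2240 = (142616 + 846144/5)*2240 = (1559224/5)*2240 = 698532352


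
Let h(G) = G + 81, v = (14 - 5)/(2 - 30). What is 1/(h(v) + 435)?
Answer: 28/14439 ≈ 0.0019392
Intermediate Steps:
v = -9/28 (v = 9/(-28) = 9*(-1/28) = -9/28 ≈ -0.32143)
h(G) = 81 + G
1/(h(v) + 435) = 1/((81 - 9/28) + 435) = 1/(2259/28 + 435) = 1/(14439/28) = 28/14439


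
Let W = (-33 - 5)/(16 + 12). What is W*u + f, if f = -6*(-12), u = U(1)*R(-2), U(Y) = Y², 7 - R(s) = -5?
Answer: 390/7 ≈ 55.714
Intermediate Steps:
R(s) = 12 (R(s) = 7 - 1*(-5) = 7 + 5 = 12)
u = 12 (u = 1²*12 = 1*12 = 12)
f = 72
W = -19/14 (W = -38/28 = -38*1/28 = -19/14 ≈ -1.3571)
W*u + f = -19/14*12 + 72 = -114/7 + 72 = 390/7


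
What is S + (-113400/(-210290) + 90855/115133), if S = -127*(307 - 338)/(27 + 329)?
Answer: 10676962614349/861922941092 ≈ 12.387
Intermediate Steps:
S = 3937/356 (S = -(-3937)/356 = -127*(-31/356) = 3937/356 ≈ 11.059)
S + (-113400/(-210290) + 90855/115133) = 3937/356 + (-113400/(-210290) + 90855/115133) = 3937/356 + (-113400*(-1/210290) + 90855*(1/115133)) = 3937/356 + (11340/21029 + 90855/115133) = 3937/356 + 3216198015/2421131857 = 10676962614349/861922941092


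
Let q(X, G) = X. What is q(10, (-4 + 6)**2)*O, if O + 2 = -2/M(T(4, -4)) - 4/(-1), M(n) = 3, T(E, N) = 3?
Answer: 40/3 ≈ 13.333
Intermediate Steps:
O = 4/3 (O = -2 + (-2/3 - 4/(-1)) = -2 + (-2*1/3 - 4*(-1)) = -2 + (-2/3 + 4) = -2 + 10/3 = 4/3 ≈ 1.3333)
q(10, (-4 + 6)**2)*O = 10*(4/3) = 40/3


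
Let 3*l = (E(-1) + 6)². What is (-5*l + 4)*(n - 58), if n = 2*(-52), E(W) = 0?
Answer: 9072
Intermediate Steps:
n = -104
l = 12 (l = (0 + 6)²/3 = (⅓)*6² = (⅓)*36 = 12)
(-5*l + 4)*(n - 58) = (-5*12 + 4)*(-104 - 58) = (-60 + 4)*(-162) = -56*(-162) = 9072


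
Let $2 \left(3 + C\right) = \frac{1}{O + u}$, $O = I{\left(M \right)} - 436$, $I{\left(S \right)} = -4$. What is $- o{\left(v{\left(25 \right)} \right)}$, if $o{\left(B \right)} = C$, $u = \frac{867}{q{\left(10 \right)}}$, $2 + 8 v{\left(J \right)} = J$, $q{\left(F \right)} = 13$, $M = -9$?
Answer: $\frac{29131}{9706} \approx 3.0013$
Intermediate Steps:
$v{\left(J \right)} = - \frac{1}{4} + \frac{J}{8}$
$O = -440$ ($O = -4 - 436 = -440$)
$u = \frac{867}{13} \approx 66.692$
$C = - \frac{29131}{9706}$ ($C = -3 + \frac{1}{2 \left(-440 + \frac{867}{13}\right)} = -3 + \frac{1}{2 \left(- \frac{4853}{13}\right)} = -3 + \frac{1}{2} \left(- \frac{13}{4853}\right) = -3 - \frac{13}{9706} = - \frac{29131}{9706} \approx -3.0013$)
$o{\left(B \right)} = - \frac{29131}{9706}$
$- o{\left(v{\left(25 \right)} \right)} = \left(-1\right) \left(- \frac{29131}{9706}\right) = \frac{29131}{9706}$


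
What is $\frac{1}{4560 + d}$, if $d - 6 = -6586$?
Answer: $- \frac{1}{2020} \approx -0.00049505$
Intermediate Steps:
$d = -6580$ ($d = 6 - 6586 = -6580$)
$\frac{1}{4560 + d} = \frac{1}{4560 - 6580} = \frac{1}{-2020} = - \frac{1}{2020}$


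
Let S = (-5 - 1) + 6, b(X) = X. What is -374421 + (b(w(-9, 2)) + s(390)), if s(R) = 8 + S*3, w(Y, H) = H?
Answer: -374411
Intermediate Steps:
S = 0 (S = -6 + 6 = 0)
s(R) = 8 (s(R) = 8 + 0*3 = 8 + 0 = 8)
-374421 + (b(w(-9, 2)) + s(390)) = -374421 + (2 + 8) = -374421 + 10 = -374411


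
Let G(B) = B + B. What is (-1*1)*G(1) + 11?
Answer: 9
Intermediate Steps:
G(B) = 2*B
(-1*1)*G(1) + 11 = (-1*1)*(2*1) + 11 = -1*2 + 11 = -2 + 11 = 9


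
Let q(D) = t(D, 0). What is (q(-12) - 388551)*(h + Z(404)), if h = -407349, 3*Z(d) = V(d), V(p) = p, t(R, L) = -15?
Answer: 158229644646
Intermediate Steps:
q(D) = -15
Z(d) = d/3
(q(-12) - 388551)*(h + Z(404)) = (-15 - 388551)*(-407349 + (1/3)*404) = -388566*(-407349 + 404/3) = -388566*(-1221643/3) = 158229644646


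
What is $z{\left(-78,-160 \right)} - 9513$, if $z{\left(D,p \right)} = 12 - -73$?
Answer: $-9428$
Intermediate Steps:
$z{\left(D,p \right)} = 85$ ($z{\left(D,p \right)} = 12 + 73 = 85$)
$z{\left(-78,-160 \right)} - 9513 = 85 - 9513 = -9428$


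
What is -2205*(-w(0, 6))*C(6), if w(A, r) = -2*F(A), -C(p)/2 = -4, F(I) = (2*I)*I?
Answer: 0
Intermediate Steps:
F(I) = 2*I**2
C(p) = 8 (C(p) = -2*(-4) = 8)
w(A, r) = -4*A**2
-2205*(-w(0, 6))*C(6) = -2205*(-(-4)*0**2)*8 = -2205*(-(-4)*0)*8 = -2205*(-1*0)*8 = -0*8 = -2205*0 = 0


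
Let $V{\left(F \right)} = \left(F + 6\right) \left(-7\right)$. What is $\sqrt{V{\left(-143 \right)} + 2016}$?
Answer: $5 \sqrt{119} \approx 54.544$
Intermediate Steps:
$V{\left(F \right)} = -42 - 7 F$ ($V{\left(F \right)} = \left(6 + F\right) \left(-7\right) = -42 - 7 F$)
$\sqrt{V{\left(-143 \right)} + 2016} = \sqrt{\left(-42 - -1001\right) + 2016} = \sqrt{\left(-42 + 1001\right) + 2016} = \sqrt{959 + 2016} = \sqrt{2975} = 5 \sqrt{119}$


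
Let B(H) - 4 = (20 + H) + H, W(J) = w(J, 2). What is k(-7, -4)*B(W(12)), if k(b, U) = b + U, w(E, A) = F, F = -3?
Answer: -198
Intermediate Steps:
w(E, A) = -3
W(J) = -3
B(H) = 24 + 2*H (B(H) = 4 + ((20 + H) + H) = 4 + (20 + 2*H) = 24 + 2*H)
k(b, U) = U + b
k(-7, -4)*B(W(12)) = (-4 - 7)*(24 + 2*(-3)) = -11*(24 - 6) = -11*18 = -198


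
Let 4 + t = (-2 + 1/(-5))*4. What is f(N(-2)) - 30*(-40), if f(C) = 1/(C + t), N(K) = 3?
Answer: 58795/49 ≈ 1199.9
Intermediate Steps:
t = -64/5 (t = -4 + (-2 + 1/(-5))*4 = -4 + (-2 - 1/5)*4 = -4 - 11/5*4 = -4 - 44/5 = -64/5 ≈ -12.800)
f(C) = 1/(-64/5 + C) (f(C) = 1/(C - 64/5) = 1/(-64/5 + C))
f(N(-2)) - 30*(-40) = 5/(-64 + 5*3) - 30*(-40) = 5/(-64 + 15) + 1200 = 5/(-49) + 1200 = 5*(-1/49) + 1200 = -5/49 + 1200 = 58795/49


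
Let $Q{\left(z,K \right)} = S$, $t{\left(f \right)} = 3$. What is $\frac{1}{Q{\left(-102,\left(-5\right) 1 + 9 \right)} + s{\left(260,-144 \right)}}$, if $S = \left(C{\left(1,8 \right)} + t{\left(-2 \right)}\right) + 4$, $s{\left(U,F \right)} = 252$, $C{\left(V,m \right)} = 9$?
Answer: $\frac{1}{268} \approx 0.0037313$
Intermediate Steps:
$S = 16$ ($S = \left(9 + 3\right) + 4 = 12 + 4 = 16$)
$Q{\left(z,K \right)} = 16$
$\frac{1}{Q{\left(-102,\left(-5\right) 1 + 9 \right)} + s{\left(260,-144 \right)}} = \frac{1}{16 + 252} = \frac{1}{268}$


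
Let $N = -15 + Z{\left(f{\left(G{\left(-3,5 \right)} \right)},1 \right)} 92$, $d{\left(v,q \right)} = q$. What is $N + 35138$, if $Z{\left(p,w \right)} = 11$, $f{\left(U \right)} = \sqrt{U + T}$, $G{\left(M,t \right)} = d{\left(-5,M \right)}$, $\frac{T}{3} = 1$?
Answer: $36135$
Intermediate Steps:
$T = 3$ ($T = 3 \cdot 1 = 3$)
$G{\left(M,t \right)} = M$
$f{\left(U \right)} = \sqrt{3 + U}$ ($f{\left(U \right)} = \sqrt{U + 3} = \sqrt{3 + U}$)
$N = 997$ ($N = -15 + 11 \cdot 92 = -15 + 1012 = 997$)
$N + 35138 = 997 + 35138 = 36135$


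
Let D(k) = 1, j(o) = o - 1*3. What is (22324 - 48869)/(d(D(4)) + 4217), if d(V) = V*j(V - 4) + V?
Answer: -26545/4212 ≈ -6.3022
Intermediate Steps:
j(o) = -3 + o (j(o) = o - 3 = -3 + o)
d(V) = V + V*(-7 + V) (d(V) = V*(-3 + (V - 4)) + V = V*(-3 + (-4 + V)) + V = V*(-7 + V) + V = V + V*(-7 + V))
(22324 - 48869)/(d(D(4)) + 4217) = (22324 - 48869)/(1*(-6 + 1) + 4217) = -26545/(1*(-5) + 4217) = -26545/(-5 + 4217) = -26545/4212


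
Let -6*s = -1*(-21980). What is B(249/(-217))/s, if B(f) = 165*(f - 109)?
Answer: 1183149/238483 ≈ 4.9611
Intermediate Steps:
B(f) = -17985 + 165*f (B(f) = 165*(-109 + f) = -17985 + 165*f)
s = -10990/3 (s = -(-1)*(-21980)/6 = -1/6*21980 = -10990/3 ≈ -3663.3)
B(249/(-217))/s = (-17985 + 165*(249/(-217)))/(-10990/3) = (-17985 + 165*(249*(-1/217)))*(-3/10990) = (-17985 + 165*(-249/217))*(-3/10990) = (-17985 - 41085/217)*(-3/10990) = -3943830/217*(-3/10990) = 1183149/238483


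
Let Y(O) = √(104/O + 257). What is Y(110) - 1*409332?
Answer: -409332 + √780285/55 ≈ -4.0932e+5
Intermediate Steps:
Y(O) = √(257 + 104/O)
Y(110) - 1*409332 = √(257 + 104/110) - 1*409332 = √(257 + 104*(1/110)) - 409332 = √(257 + 52/55) - 409332 = √(14187/55) - 409332 = √780285/55 - 409332 = -409332 + √780285/55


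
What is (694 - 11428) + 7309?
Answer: -3425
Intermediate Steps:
(694 - 11428) + 7309 = -10734 + 7309 = -3425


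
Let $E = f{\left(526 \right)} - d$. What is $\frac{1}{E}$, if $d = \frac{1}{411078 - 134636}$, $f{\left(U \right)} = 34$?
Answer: $\frac{276442}{9399027} \approx 0.029412$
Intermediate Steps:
$d = \frac{1}{276442} \approx 3.6174 \cdot 10^{-6}$
$E = \frac{9399027}{276442}$ ($E = 34 - \frac{1}{276442} = \frac{9399027}{276442} \approx 34.0$)
$\frac{1}{E} = \frac{1}{\frac{9399027}{276442}} = \frac{276442}{9399027}$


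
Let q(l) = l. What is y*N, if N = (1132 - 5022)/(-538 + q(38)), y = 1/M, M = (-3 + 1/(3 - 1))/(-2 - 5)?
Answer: 2723/125 ≈ 21.784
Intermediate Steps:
M = 5/14 (M = (-3 + 1/2)/(-7) = (-3 + ½)*(-⅐) = -5/2*(-⅐) = 5/14 ≈ 0.35714)
y = 14/5 (y = 1/(5/14) = 14/5 ≈ 2.8000)
N = 389/50 (N = (1132 - 5022)/(-538 + 38) = -3890/(-500) = -3890*(-1/500) = 389/50 ≈ 7.7800)
y*N = (14/5)*(389/50) = 2723/125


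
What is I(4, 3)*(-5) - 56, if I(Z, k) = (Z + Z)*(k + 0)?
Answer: -176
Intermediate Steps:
I(Z, k) = 2*Z*k (I(Z, k) = (2*Z)*k = 2*Z*k)
I(4, 3)*(-5) - 56 = (2*4*3)*(-5) - 56 = 24*(-5) - 56 = -120 - 56 = -176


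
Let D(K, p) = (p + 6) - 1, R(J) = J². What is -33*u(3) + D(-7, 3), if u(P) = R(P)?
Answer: -289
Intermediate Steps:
D(K, p) = 5 + p (D(K, p) = (6 + p) - 1 = 5 + p)
u(P) = P²
-33*u(3) + D(-7, 3) = -33*3² + (5 + 3) = -33*9 + 8 = -297 + 8 = -289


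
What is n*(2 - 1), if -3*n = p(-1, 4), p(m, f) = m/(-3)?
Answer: -⅑ ≈ -0.11111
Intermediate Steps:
p(m, f) = -m/3 (p(m, f) = m*(-⅓) = -m/3)
n = -⅑ (n = -(-1)*(-1)/9 = -⅓*⅓ = -⅑ ≈ -0.11111)
n*(2 - 1) = -(2 - 1)/9 = -⅑*1 = -⅑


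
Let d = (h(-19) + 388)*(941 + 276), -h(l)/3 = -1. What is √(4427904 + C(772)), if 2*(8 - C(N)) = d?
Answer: √16759954/2 ≈ 2046.9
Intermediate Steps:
h(l) = 3 (h(l) = -3*(-1) = 3)
d = 475847 (d = (3 + 388)*(941 + 276) = 391*1217 = 475847)
C(N) = -475831/2 (C(N) = 8 - ½*475847 = 8 - 475847/2 = -475831/2)
√(4427904 + C(772)) = √(4427904 - 475831/2) = √(8379977/2) = √16759954/2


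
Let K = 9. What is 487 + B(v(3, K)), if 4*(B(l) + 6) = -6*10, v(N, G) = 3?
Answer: 466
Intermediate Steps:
B(l) = -21 (B(l) = -6 + (-6*10)/4 = -6 + (¼)*(-60) = -6 - 15 = -21)
487 + B(v(3, K)) = 487 - 21 = 466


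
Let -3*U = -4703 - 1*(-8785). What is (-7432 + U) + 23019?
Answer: 42679/3 ≈ 14226.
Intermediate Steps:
U = -4082/3 (U = -(-4703 - 1*(-8785))/3 = -(-4703 + 8785)/3 = -1/3*4082 = -4082/3 ≈ -1360.7)
(-7432 + U) + 23019 = (-7432 - 4082/3) + 23019 = -26378/3 + 23019 = 42679/3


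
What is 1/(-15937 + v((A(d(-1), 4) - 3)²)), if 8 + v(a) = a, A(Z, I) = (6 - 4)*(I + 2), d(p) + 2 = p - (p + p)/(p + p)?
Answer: -1/15864 ≈ -6.3036e-5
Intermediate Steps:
d(p) = -3 + p (d(p) = -2 + (p - (p + p)/(p + p)) = -2 + (p - 2*p/(2*p)) = -2 + (p - 2*p*1/(2*p)) = -2 + (p - 1*1) = -2 + (p - 1) = -2 + (-1 + p) = -3 + p)
A(Z, I) = 4 + 2*I (A(Z, I) = 2*(2 + I) = 4 + 2*I)
v(a) = -8 + a
1/(-15937 + v((A(d(-1), 4) - 3)²)) = 1/(-15937 + (-8 + ((4 + 2*4) - 3)²)) = 1/(-15937 + (-8 + ((4 + 8) - 3)²)) = 1/(-15937 + (-8 + (12 - 3)²)) = 1/(-15937 + (-8 + 9²)) = 1/(-15937 + (-8 + 81)) = 1/(-15937 + 73) = 1/(-15864) = -1/15864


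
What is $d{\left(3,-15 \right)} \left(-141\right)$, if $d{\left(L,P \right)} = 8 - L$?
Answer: $-705$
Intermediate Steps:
$d{\left(3,-15 \right)} \left(-141\right) = \left(8 - 3\right) \left(-141\right) = 5 \left(-141\right) = -705$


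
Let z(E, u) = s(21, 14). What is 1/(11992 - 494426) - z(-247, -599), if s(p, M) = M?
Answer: -6754077/482434 ≈ -14.000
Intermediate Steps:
z(E, u) = 14
1/(11992 - 494426) - z(-247, -599) = 1/(11992 - 494426) - 1*14 = 1/(-482434) - 14 = -1/482434 - 14 = -6754077/482434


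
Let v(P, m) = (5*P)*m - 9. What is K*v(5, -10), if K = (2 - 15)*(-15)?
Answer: -50505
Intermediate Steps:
v(P, m) = -9 + 5*P*m (v(P, m) = 5*P*m - 9 = -9 + 5*P*m)
K = 195 (K = -13*(-15) = 195)
K*v(5, -10) = 195*(-9 + 5*5*(-10)) = 195*(-9 - 250) = 195*(-259) = -50505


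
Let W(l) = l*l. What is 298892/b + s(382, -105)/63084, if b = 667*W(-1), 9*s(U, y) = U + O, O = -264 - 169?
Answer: 56565897445/126231084 ≈ 448.11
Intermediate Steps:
O = -433
s(U, y) = -433/9 + U/9 (s(U, y) = (U - 433)/9 = (-433 + U)/9 = -433/9 + U/9)
W(l) = l**2
b = 667 (b = 667*(-1)**2 = 667*1 = 667)
298892/b + s(382, -105)/63084 = 298892/667 + (-433/9 + (1/9)*382)/63084 = 298892*(1/667) + (-433/9 + 382/9)*(1/63084) = 298892/667 - 17/3*1/63084 = 298892/667 - 17/189252 = 56565897445/126231084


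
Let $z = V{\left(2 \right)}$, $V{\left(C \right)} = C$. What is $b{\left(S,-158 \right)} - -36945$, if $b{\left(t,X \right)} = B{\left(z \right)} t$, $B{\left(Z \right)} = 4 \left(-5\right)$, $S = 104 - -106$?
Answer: $32745$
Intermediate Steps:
$z = 2$
$S = 210$ ($S = 104 + 106 = 210$)
$B{\left(Z \right)} = -20$
$b{\left(t,X \right)} = - 20 t$
$b{\left(S,-158 \right)} - -36945 = \left(-20\right) 210 - -36945 = -4200 + 36945 = 32745$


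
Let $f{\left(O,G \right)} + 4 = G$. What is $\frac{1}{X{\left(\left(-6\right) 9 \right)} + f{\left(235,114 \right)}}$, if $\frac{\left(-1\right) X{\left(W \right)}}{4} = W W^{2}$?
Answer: $\frac{1}{629966} \approx 1.5874 \cdot 10^{-6}$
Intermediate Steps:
$f{\left(O,G \right)} = -4 + G$
$X{\left(W \right)} = - 4 W^{3}$ ($X{\left(W \right)} = - 4 W W^{2} = - 4 W^{3}$)
$\frac{1}{X{\left(\left(-6\right) 9 \right)} + f{\left(235,114 \right)}} = \frac{1}{- 4 \left(\left(-6\right) 9\right)^{3} + \left(-4 + 114\right)} = \frac{1}{- 4 \left(-54\right)^{3} + 110} = \frac{1}{\left(-4\right) \left(-157464\right) + 110} = \frac{1}{629856 + 110} = \frac{1}{629966}$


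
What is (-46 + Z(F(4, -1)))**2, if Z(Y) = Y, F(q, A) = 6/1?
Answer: 1600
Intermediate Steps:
F(q, A) = 6 (F(q, A) = 6*1 = 6)
(-46 + Z(F(4, -1)))**2 = (-46 + 6)**2 = (-40)**2 = 1600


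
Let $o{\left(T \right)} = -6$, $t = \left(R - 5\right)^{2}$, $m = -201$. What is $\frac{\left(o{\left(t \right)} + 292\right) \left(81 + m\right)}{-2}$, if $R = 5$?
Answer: $17160$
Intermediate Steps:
$t = 0$ ($t = \left(5 - 5\right)^{2} = 0^{2} = 0$)
$\frac{\left(o{\left(t \right)} + 292\right) \left(81 + m\right)}{-2} = \frac{\left(-6 + 292\right) \left(81 - 201\right)}{-2} = 286 \left(-120\right) \left(- \frac{1}{2}\right) = \left(-34320\right) \left(- \frac{1}{2}\right) = 17160$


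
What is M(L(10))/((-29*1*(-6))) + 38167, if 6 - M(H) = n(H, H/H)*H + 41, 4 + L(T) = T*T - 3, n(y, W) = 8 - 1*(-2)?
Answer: 6640093/174 ≈ 38161.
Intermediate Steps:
n(y, W) = 10 (n(y, W) = 8 + 2 = 10)
L(T) = -7 + T² (L(T) = -4 + (T*T - 3) = -4 + (T² - 3) = -4 + (-3 + T²) = -7 + T²)
M(H) = -35 - 10*H (M(H) = 6 - (10*H + 41) = 6 - (41 + 10*H) = 6 + (-41 - 10*H) = -35 - 10*H)
M(L(10))/((-29*1*(-6))) + 38167 = (-35 - 10*(-7 + 10²))/((-29*1*(-6))) + 38167 = (-35 - 10*(-7 + 100))/((-29*(-6))) + 38167 = (-35 - 10*93)/174 + 38167 = (-35 - 930)*(1/174) + 38167 = -965*1/174 + 38167 = -965/174 + 38167 = 6640093/174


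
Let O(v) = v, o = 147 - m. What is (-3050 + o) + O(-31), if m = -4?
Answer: -2930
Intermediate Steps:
o = 151 (o = 147 - 1*(-4) = 147 + 4 = 151)
(-3050 + o) + O(-31) = (-3050 + 151) - 31 = -2899 - 31 = -2930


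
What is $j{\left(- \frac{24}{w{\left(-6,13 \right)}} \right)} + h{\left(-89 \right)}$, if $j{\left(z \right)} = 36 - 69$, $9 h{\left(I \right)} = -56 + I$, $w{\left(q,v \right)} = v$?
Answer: $- \frac{442}{9} \approx -49.111$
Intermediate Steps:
$h{\left(I \right)} = - \frac{56}{9} + \frac{I}{9}$ ($h{\left(I \right)} = \frac{-56 + I}{9} = - \frac{56}{9} + \frac{I}{9}$)
$j{\left(z \right)} = -33$ ($j{\left(z \right)} = 36 - 69 = -33$)
$j{\left(- \frac{24}{w{\left(-6,13 \right)}} \right)} + h{\left(-89 \right)} = -33 + \left(- \frac{56}{9} + \frac{1}{9} \left(-89\right)\right) = -33 - \frac{145}{9} = - \frac{442}{9}$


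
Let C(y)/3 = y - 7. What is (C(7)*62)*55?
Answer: 0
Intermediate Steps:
C(y) = -21 + 3*y (C(y) = 3*(y - 7) = 3*(-7 + y) = -21 + 3*y)
(C(7)*62)*55 = ((-21 + 3*7)*62)*55 = ((-21 + 21)*62)*55 = (0*62)*55 = 0*55 = 0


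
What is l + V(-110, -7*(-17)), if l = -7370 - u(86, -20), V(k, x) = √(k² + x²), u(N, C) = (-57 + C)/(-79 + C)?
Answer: -66337/9 + √26261 ≈ -7208.7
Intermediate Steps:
u(N, C) = (-57 + C)/(-79 + C)
l = -66337/9 (l = -7370 - (-57 - 20)/(-79 - 20) = -7370 - (-77)/(-99) = -7370 - (-1)*(-77)/99 = -7370 - 1*7/9 = -7370 - 7/9 = -66337/9 ≈ -7370.8)
l + V(-110, -7*(-17)) = -66337/9 + √((-110)² + (-7*(-17))²) = -66337/9 + √(12100 + 119²) = -66337/9 + √(12100 + 14161) = -66337/9 + √26261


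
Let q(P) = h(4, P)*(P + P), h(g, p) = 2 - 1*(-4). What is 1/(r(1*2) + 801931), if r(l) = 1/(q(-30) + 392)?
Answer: 32/25661793 ≈ 1.2470e-6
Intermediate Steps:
h(g, p) = 6 (h(g, p) = 2 + 4 = 6)
q(P) = 12*P (q(P) = 6*(P + P) = 6*(2*P) = 12*P)
r(l) = 1/32 (r(l) = 1/(12*(-30) + 392) = 1/(-360 + 392) = 1/32)
1/(r(1*2) + 801931) = 1/(1/32 + 801931) = 1/(25661793/32) = 32/25661793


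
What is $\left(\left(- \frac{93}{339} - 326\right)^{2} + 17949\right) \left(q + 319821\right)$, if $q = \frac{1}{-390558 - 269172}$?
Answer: $\frac{167584653339996811459}{4212046185} \approx 3.9787 \cdot 10^{10}$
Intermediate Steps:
$q = - \frac{1}{659730}$ ($q = \frac{1}{-659730} = - \frac{1}{659730} \approx -1.5158 \cdot 10^{-6}$)
$\left(\left(- \frac{93}{339} - 326\right)^{2} + 17949\right) \left(q + 319821\right) = \left(\left(- \frac{93}{339} - 326\right)^{2} + 17949\right) \left(- \frac{1}{659730} + 319821\right) = \left(\left(\left(-93\right) \frac{1}{339} - 326\right)^{2} + 17949\right) \frac{210995508329}{659730} = \left(\left(- \frac{31}{113} - 326\right)^{2} + 17949\right) \frac{210995508329}{659730} = \left(\left(- \frac{36869}{113}\right)^{2} + 17949\right) \frac{210995508329}{659730} = \left(\frac{1359323161}{12769} + 17949\right) \frac{210995508329}{659730} = \frac{1588513942}{12769} \cdot \frac{210995508329}{659730} = \frac{167584653339996811459}{4212046185}$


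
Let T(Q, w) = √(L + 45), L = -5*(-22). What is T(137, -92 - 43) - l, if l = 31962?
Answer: -31962 + √155 ≈ -31950.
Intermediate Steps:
L = 110
T(Q, w) = √155 (T(Q, w) = √(110 + 45) = √155)
T(137, -92 - 43) - l = √155 - 1*31962 = √155 - 31962 = -31962 + √155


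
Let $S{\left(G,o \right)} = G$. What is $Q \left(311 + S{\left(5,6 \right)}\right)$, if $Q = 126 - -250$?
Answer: $118816$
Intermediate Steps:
$Q = 376$ ($Q = 126 + 250 = 376$)
$Q \left(311 + S{\left(5,6 \right)}\right) = 376 \left(311 + 5\right) = 376 \cdot 316 = 118816$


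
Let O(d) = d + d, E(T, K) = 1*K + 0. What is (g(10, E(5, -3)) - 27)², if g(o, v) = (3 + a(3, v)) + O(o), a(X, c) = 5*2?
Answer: 36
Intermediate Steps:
E(T, K) = K (E(T, K) = K + 0 = K)
a(X, c) = 10
O(d) = 2*d
g(o, v) = 13 + 2*o (g(o, v) = (3 + 10) + 2*o = 13 + 2*o)
(g(10, E(5, -3)) - 27)² = ((13 + 2*10) - 27)² = ((13 + 20) - 27)² = (33 - 27)² = 6² = 36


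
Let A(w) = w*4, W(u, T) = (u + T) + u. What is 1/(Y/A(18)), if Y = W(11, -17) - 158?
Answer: -8/17 ≈ -0.47059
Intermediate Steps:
W(u, T) = T + 2*u (W(u, T) = (T + u) + u = T + 2*u)
A(w) = 4*w
Y = -153 (Y = (-17 + 2*11) - 158 = (-17 + 22) - 158 = 5 - 158 = -153)
1/(Y/A(18)) = 1/(-153/(4*18)) = 1/(-153/72) = 1/(-153*1/72) = 1/(-17/8) = -8/17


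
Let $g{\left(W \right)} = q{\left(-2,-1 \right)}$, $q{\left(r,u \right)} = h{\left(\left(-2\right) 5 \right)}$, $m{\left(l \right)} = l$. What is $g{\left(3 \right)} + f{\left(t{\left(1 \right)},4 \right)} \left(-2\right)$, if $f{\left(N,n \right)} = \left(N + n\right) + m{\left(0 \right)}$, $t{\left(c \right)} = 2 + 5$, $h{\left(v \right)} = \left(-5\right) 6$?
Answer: $-52$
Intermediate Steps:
$h{\left(v \right)} = -30$
$t{\left(c \right)} = 7$
$f{\left(N,n \right)} = N + n$ ($f{\left(N,n \right)} = \left(N + n\right) + 0 = N + n$)
$q{\left(r,u \right)} = -30$
$g{\left(W \right)} = -30$
$g{\left(3 \right)} + f{\left(t{\left(1 \right)},4 \right)} \left(-2\right) = -30 + \left(7 + 4\right) \left(-2\right) = -30 + 11 \left(-2\right) = -30 - 22 = -52$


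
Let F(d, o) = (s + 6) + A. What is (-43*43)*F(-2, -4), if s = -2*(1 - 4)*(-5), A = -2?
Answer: 48074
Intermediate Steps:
s = -30 (s = -2*(-3)*(-5) = 6*(-5) = -30)
F(d, o) = -26 (F(d, o) = (-30 + 6) - 2 = -24 - 2 = -26)
(-43*43)*F(-2, -4) = -43*43*(-26) = -1849*(-26) = 48074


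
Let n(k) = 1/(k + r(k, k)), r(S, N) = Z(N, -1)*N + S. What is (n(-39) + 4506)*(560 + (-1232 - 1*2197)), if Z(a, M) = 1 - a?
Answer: -21175592663/1638 ≈ -1.2928e+7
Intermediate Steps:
r(S, N) = S + N*(1 - N) (r(S, N) = (1 - N)*N + S = N*(1 - N) + S = S + N*(1 - N))
n(k) = 1/(2*k - k*(-1 + k)) (n(k) = 1/(k + (k - k*(-1 + k))) = 1/(2*k - k*(-1 + k)))
(n(-39) + 4506)*(560 + (-1232 - 1*2197)) = (-1/(-39*(-3 - 39)) + 4506)*(560 + (-1232 - 1*2197)) = (-1*(-1/39)/(-42) + 4506)*(560 + (-1232 - 2197)) = (-1*(-1/39)*(-1/42) + 4506)*(560 - 3429) = (-1/1638 + 4506)*(-2869) = (7380827/1638)*(-2869) = -21175592663/1638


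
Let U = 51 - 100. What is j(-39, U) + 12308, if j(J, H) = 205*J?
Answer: 4313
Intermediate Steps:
U = -49
j(-39, U) + 12308 = 205*(-39) + 12308 = -7995 + 12308 = 4313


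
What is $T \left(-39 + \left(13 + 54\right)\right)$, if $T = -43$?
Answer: $-1204$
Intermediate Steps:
$T \left(-39 + \left(13 + 54\right)\right) = - 43 \left(-39 + \left(13 + 54\right)\right) = - 43 \left(-39 + 67\right) = \left(-43\right) 28 = -1204$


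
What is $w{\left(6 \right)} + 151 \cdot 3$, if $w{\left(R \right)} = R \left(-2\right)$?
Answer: $441$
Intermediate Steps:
$w{\left(R \right)} = - 2 R$
$w{\left(6 \right)} + 151 \cdot 3 = \left(-2\right) 6 + 151 \cdot 3 = -12 + 453 = 441$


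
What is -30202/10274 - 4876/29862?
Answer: -237997037/76700547 ≈ -3.1029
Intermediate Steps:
-30202/10274 - 4876/29862 = -30202*1/10274 - 4876*1/29862 = -15101/5137 - 2438/14931 = -237997037/76700547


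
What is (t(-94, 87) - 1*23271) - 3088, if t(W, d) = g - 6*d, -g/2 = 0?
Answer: -26881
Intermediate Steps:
g = 0 (g = -2*0 = 0)
t(W, d) = -6*d (t(W, d) = 0 - 6*d = -6*d)
(t(-94, 87) - 1*23271) - 3088 = (-6*87 - 1*23271) - 3088 = (-522 - 23271) - 3088 = -23793 - 3088 = -26881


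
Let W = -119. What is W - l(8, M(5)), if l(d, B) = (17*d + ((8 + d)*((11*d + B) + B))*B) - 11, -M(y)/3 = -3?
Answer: -15508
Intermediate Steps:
M(y) = 9 (M(y) = -3*(-3) = 9)
l(d, B) = -11 + 17*d + B*(8 + d)*(2*B + 11*d) (l(d, B) = (17*d + ((8 + d)*((B + 11*d) + B))*B) - 11 = (17*d + ((8 + d)*(2*B + 11*d))*B) - 11 = (17*d + B*(8 + d)*(2*B + 11*d)) - 11 = -11 + 17*d + B*(8 + d)*(2*B + 11*d))
W - l(8, M(5)) = -119 - (-11 + 16*9**2 + 17*8 + 2*8*9**2 + 11*9*8**2 + 88*9*8) = -119 - (-11 + 16*81 + 136 + 2*8*81 + 11*9*64 + 6336) = -119 - (-11 + 1296 + 136 + 1296 + 6336 + 6336) = -119 - 1*15389 = -119 - 15389 = -15508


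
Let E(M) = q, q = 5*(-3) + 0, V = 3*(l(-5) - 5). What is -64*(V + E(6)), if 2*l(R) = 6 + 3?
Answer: 1056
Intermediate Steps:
l(R) = 9/2 (l(R) = (6 + 3)/2 = (1/2)*9 = 9/2)
V = -3/2 (V = 3*(9/2 - 5) = 3*(-1/2) = -3/2 ≈ -1.5000)
q = -15 (q = -15 + 0 = -15)
E(M) = -15
-64*(V + E(6)) = -64*(-3/2 - 15) = -64*(-33/2) = 1056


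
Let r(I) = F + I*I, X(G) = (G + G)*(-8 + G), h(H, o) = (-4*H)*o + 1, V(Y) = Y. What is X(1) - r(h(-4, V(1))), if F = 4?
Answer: -307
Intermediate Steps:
h(H, o) = 1 - 4*H*o (h(H, o) = -4*H*o + 1 = 1 - 4*H*o)
X(G) = 2*G*(-8 + G) (X(G) = (2*G)*(-8 + G) = 2*G*(-8 + G))
r(I) = 4 + I² (r(I) = 4 + I*I = 4 + I²)
X(1) - r(h(-4, V(1))) = 2*1*(-8 + 1) - (4 + (1 - 4*(-4)*1)²) = 2*1*(-7) - (4 + (1 + 16)²) = -14 - (4 + 17²) = -14 - (4 + 289) = -14 - 1*293 = -14 - 293 = -307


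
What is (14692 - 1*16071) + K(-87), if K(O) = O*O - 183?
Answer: 6007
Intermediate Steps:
K(O) = -183 + O² (K(O) = O² - 183 = -183 + O²)
(14692 - 1*16071) + K(-87) = (14692 - 1*16071) + (-183 + (-87)²) = (14692 - 16071) + (-183 + 7569) = -1379 + 7386 = 6007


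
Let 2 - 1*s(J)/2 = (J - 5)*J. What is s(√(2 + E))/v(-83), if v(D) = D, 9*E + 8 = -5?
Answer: -26/747 - 10*√5/249 ≈ -0.12461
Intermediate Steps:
E = -13/9 (E = -8/9 + (⅑)*(-5) = -8/9 - 5/9 = -13/9 ≈ -1.4444)
s(J) = 4 - 2*J*(-5 + J) (s(J) = 4 - 2*(J - 5)*J = 4 - 2*(-5 + J)*J = 4 - 2*J*(-5 + J))
s(√(2 + E))/v(-83) = (4 - 2*(√(2 - 13/9))² + 10*√(2 - 13/9))/(-83) = (4 - 2*(√(5/9))² + 10*√(5/9))*(-1/83) = (4 - 2*(√5/3)² + 10*(√5/3))*(-1/83) = (4 - 2*5/9 + 10*√5/3)*(-1/83) = (4 - 10/9 + 10*√5/3)*(-1/83) = (26/9 + 10*√5/3)*(-1/83) = -26/747 - 10*√5/249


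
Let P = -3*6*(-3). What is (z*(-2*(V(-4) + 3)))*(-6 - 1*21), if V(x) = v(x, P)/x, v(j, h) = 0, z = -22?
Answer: -3564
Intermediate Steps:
P = 54 (P = -18*(-3) = 54)
V(x) = 0 (V(x) = 0/x = 0)
(z*(-2*(V(-4) + 3)))*(-6 - 1*21) = (-(-44)*(0 + 3))*(-6 - 1*21) = (-(-44)*3)*(-6 - 21) = -22*(-6)*(-27) = 132*(-27) = -3564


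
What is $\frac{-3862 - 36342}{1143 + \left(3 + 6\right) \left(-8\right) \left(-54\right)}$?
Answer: $- \frac{40204}{5031} \approx -7.9913$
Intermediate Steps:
$\frac{-3862 - 36342}{1143 + \left(3 + 6\right) \left(-8\right) \left(-54\right)} = - \frac{40204}{1143 + 9 \left(-8\right) \left(-54\right)} = - \frac{40204}{1143 - -3888} = - \frac{40204}{1143 + 3888} = - \frac{40204}{5031}$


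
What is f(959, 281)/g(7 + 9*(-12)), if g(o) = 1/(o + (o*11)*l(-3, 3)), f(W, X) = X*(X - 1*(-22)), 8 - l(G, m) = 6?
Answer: -197787189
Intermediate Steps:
l(G, m) = 2 (l(G, m) = 8 - 1*6 = 8 - 6 = 2)
f(W, X) = X*(22 + X) (f(W, X) = X*(X + 22) = X*(22 + X))
g(o) = 1/(23*o) (g(o) = 1/(o + (o*11)*2) = 1/(o + (11*o)*2) = 1/(o + 22*o) = 1/(23*o))
f(959, 281)/g(7 + 9*(-12)) = (281*(22 + 281))/((1/(23*(7 + 9*(-12))))) = (281*303)/((1/(23*(7 - 108)))) = 85143/(((1/23)/(-101))) = 85143/(((1/23)*(-1/101))) = 85143/(-1/2323) = 85143*(-2323) = -197787189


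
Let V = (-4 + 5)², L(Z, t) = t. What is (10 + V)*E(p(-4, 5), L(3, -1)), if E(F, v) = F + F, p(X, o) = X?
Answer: -88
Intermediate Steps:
E(F, v) = 2*F
V = 1 (V = 1² = 1)
(10 + V)*E(p(-4, 5), L(3, -1)) = (10 + 1)*(2*(-4)) = 11*(-8) = -88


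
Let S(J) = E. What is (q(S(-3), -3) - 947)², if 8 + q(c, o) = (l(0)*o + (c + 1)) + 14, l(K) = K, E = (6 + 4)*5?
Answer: 792100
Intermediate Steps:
E = 50 (E = 10*5 = 50)
S(J) = 50
q(c, o) = 7 + c (q(c, o) = -8 + ((0*o + (c + 1)) + 14) = -8 + ((0 + (1 + c)) + 14) = -8 + ((1 + c) + 14) = -8 + (15 + c) = 7 + c)
(q(S(-3), -3) - 947)² = ((7 + 50) - 947)² = (57 - 947)² = (-890)² = 792100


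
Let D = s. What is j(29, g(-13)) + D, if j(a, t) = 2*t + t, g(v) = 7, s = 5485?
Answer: 5506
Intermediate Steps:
j(a, t) = 3*t
D = 5485
j(29, g(-13)) + D = 3*7 + 5485 = 21 + 5485 = 5506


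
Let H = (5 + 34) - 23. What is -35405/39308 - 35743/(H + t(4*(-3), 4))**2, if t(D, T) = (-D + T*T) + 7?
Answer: -1497074249/102240108 ≈ -14.643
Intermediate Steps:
t(D, T) = 7 + T**2 - D (t(D, T) = (-D + T**2) + 7 = (T**2 - D) + 7 = 7 + T**2 - D)
H = 16 (H = 39 - 23 = 16)
-35405/39308 - 35743/(H + t(4*(-3), 4))**2 = -35405/39308 - 35743/(16 + (7 + 4**2 - 4*(-3)))**2 = -35405*1/39308 - 35743/(16 + (7 + 16 - 1*(-12)))**2 = -35405/39308 - 35743/(16 + (7 + 16 + 12))**2 = -35405/39308 - 35743/(16 + 35)**2 = -35405/39308 - 35743/(51**2) = -35405/39308 - 35743/2601 = -1497074249/102240108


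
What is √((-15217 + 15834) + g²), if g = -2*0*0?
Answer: √617 ≈ 24.839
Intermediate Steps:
g = 0 (g = 0*0 = 0)
√((-15217 + 15834) + g²) = √((-15217 + 15834) + 0²) = √(617 + 0) = √617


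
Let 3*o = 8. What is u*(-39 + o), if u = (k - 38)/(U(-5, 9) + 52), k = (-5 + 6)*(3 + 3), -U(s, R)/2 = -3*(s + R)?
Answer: 872/57 ≈ 15.298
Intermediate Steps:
o = 8/3 (o = (⅓)*8 = 8/3 ≈ 2.6667)
U(s, R) = 6*R + 6*s (U(s, R) = -(-6)*(s + R) = -(-6)*(R + s) = -2*(-3*R - 3*s) = 6*R + 6*s)
k = 6 (k = 1*6 = 6)
u = -8/19 (u = (6 - 38)/((6*9 + 6*(-5)) + 52) = -32/((54 - 30) + 52) = -32/(24 + 52) = -32/76 = -32*1/76 = -8/19 ≈ -0.42105)
u*(-39 + o) = -8*(-39 + 8/3)/19 = -8/19*(-109/3) = 872/57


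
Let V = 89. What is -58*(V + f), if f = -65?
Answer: -1392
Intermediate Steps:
-58*(V + f) = -58*(89 - 65) = -58*24 = -1392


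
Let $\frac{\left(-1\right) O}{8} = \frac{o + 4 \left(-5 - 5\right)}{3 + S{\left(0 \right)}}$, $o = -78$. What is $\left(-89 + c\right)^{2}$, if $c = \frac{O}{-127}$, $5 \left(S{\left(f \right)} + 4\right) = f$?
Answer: $\frac{107308881}{16129} \approx 6653.2$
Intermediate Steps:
$S{\left(f \right)} = -4 + \frac{f}{5}$
$O = -944$ ($O = - 8 \frac{-78 + 4 \left(-5 - 5\right)}{3 + \left(-4 + \frac{1}{5} \cdot 0\right)} = - 8 \frac{-78 + 4 \left(-10\right)}{3 + \left(-4 + 0\right)} = - 8 \frac{-78 - 40}{3 - 4} = - 8 \left(- \frac{118}{-1}\right) = - 8 \left(\left(-118\right) \left(-1\right)\right) = \left(-8\right) 118 = -944$)
$c = \frac{944}{127}$ ($c = - \frac{944}{-127} = \left(-944\right) \left(- \frac{1}{127}\right) = \frac{944}{127} \approx 7.4331$)
$\left(-89 + c\right)^{2} = \left(-89 + \frac{944}{127}\right)^{2} = \left(- \frac{10359}{127}\right)^{2} = \frac{107308881}{16129}$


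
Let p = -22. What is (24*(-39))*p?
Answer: 20592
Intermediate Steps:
(24*(-39))*p = (24*(-39))*(-22) = -936*(-22) = 20592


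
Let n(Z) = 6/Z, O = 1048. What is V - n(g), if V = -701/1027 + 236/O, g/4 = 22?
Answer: -3111129/5919628 ≈ -0.52556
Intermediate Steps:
g = 88 (g = 4*22 = 88)
V = -123069/269074 (V = -701/1027 + 236/1048 = -701*1/1027 + 236*(1/1048) = -701/1027 + 59/262 = -123069/269074 ≈ -0.45738)
V - n(g) = -123069/269074 - 6/88 = -123069/269074 - 1*3/44 = -123069/269074 - 3/44 = -3111129/5919628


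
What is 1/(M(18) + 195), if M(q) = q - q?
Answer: 1/195 ≈ 0.0051282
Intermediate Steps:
M(q) = 0
1/(M(18) + 195) = 1/(0 + 195) = 1/195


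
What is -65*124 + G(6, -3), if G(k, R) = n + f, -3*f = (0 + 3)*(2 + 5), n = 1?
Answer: -8066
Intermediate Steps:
f = -7 (f = -(0 + 3)*(2 + 5)/3 = -7 ≈ -7.0000)
G(k, R) = -6 (G(k, R) = 1 - 7 = -6)
-65*124 + G(6, -3) = -65*124 - 6 = -8060 - 6 = -8066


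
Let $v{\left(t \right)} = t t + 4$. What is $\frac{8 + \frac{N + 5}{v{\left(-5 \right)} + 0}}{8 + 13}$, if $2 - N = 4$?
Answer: $\frac{235}{609} \approx 0.38588$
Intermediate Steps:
$N = -2$ ($N = 2 - 4 = -2$)
$v{\left(t \right)} = 4 + t^{2}$ ($v{\left(t \right)} = t^{2} + 4 = 4 + t^{2}$)
$\frac{8 + \frac{N + 5}{v{\left(-5 \right)} + 0}}{8 + 13} = \frac{8 + \frac{-2 + 5}{\left(4 + \left(-5\right)^{2}\right) + 0}}{8 + 13} = \frac{8 + \frac{3}{\left(4 + 25\right) + 0}}{21} = \left(8 + \frac{3}{29 + 0}\right) \frac{1}{21} = \left(8 + \frac{3}{29}\right) \frac{1}{21} = \frac{235}{29} \cdot \frac{1}{21} = \frac{235}{609}$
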